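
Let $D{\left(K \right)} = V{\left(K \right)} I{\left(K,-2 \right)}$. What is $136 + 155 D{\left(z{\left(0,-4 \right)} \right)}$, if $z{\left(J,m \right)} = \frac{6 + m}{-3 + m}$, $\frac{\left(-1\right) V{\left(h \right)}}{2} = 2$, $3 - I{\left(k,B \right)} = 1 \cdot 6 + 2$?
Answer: $3236$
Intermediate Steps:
$I{\left(k,B \right)} = -5$ ($I{\left(k,B \right)} = 3 - \left(1 \cdot 6 + 2\right) = 3 - \left(6 + 2\right) = 3 - 8 = -5$)
$V{\left(h \right)} = -4$ ($V{\left(h \right)} = \left(-2\right) 2 = -4$)
$z{\left(J,m \right)} = \frac{6 + m}{-3 + m}$
$D{\left(K \right)} = 20$ ($D{\left(K \right)} = \left(-4\right) \left(-5\right) = 20$)
$136 + 155 D{\left(z{\left(0,-4 \right)} \right)} = 136 + 155 \cdot 20 = 136 + 3100 = 3236$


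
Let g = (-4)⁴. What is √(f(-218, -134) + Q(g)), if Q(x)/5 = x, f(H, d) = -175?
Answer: √1105 ≈ 33.242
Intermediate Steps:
g = 256
Q(x) = 5*x
√(f(-218, -134) + Q(g)) = √(-175 + 5*256) = √(-175 + 1280) = √1105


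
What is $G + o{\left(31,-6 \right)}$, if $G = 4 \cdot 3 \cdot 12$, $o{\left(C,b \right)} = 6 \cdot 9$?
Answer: $198$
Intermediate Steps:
$o{\left(C,b \right)} = 54$
$G = 144$ ($G = 12 \cdot 12 = 144$)
$G + o{\left(31,-6 \right)} = 144 + 54 = 198$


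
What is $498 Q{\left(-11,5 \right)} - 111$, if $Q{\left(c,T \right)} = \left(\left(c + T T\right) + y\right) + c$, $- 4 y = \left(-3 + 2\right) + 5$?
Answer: $885$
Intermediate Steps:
$y = -1$ ($y = - \frac{\left(-3 + 2\right) + 5}{4} = - \frac{-1 + 5}{4} = \left(- \frac{1}{4}\right) 4 = -1$)
$Q{\left(c,T \right)} = -1 + T^{2} + 2 c$ ($Q{\left(c,T \right)} = \left(\left(c + T T\right) - 1\right) + c = \left(\left(c + T^{2}\right) - 1\right) + c = \left(-1 + c + T^{2}\right) + c = -1 + T^{2} + 2 c$)
$498 Q{\left(-11,5 \right)} - 111 = 498 \left(-1 + 5^{2} + 2 \left(-11\right)\right) - 111 = 498 \left(-1 + 25 - 22\right) - 111 = 498 \cdot 2 - 111 = 996 - 111 = 885$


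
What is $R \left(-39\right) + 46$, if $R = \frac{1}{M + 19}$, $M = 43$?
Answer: $\frac{2813}{62} \approx 45.371$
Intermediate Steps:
$R = \frac{1}{62}$ ($R = \frac{1}{43 + 19} = \frac{1}{62} \approx 0.016129$)
$R \left(-39\right) + 46 = \frac{1}{62} \left(-39\right) + 46 = - \frac{39}{62} + 46 = \frac{2813}{62}$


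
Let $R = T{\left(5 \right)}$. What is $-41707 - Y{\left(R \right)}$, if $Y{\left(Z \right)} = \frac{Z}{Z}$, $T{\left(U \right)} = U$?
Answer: $-41708$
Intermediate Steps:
$R = 5$
$Y{\left(Z \right)} = 1$
$-41707 - Y{\left(R \right)} = -41707 - 1 = -41708$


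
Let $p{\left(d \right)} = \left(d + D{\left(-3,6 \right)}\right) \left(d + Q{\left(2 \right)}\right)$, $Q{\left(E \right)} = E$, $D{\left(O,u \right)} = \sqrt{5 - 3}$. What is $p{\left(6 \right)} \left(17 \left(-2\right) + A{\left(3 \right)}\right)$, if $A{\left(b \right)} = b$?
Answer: $-1488 - 248 \sqrt{2} \approx -1838.7$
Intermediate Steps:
$D{\left(O,u \right)} = \sqrt{2}$
$p{\left(d \right)} = \left(2 + d\right) \left(d + \sqrt{2}\right)$ ($p{\left(d \right)} = \left(d + \sqrt{2}\right) \left(d + 2\right) = \left(d + \sqrt{2}\right) \left(2 + d\right) = \left(2 + d\right) \left(d + \sqrt{2}\right)$)
$p{\left(6 \right)} \left(17 \left(-2\right) + A{\left(3 \right)}\right) = \left(6^{2} + 2 \cdot 6 + 2 \sqrt{2} + 6 \sqrt{2}\right) \left(17 \left(-2\right) + 3\right) = \left(36 + 12 + 2 \sqrt{2} + 6 \sqrt{2}\right) \left(-34 + 3\right) = \left(48 + 8 \sqrt{2}\right) \left(-31\right) = -1488 - 248 \sqrt{2}$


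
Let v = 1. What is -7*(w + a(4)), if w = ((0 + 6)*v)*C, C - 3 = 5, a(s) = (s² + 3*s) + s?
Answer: -560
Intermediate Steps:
a(s) = s² + 4*s
C = 8 (C = 3 + 5 = 8)
w = 48 (w = ((0 + 6)*1)*8 = (6*1)*8 = 6*8 = 48)
-7*(w + a(4)) = -7*(48 + 4*(4 + 4)) = -7*(48 + 4*8) = -7*(48 + 32) = -7*80 = -560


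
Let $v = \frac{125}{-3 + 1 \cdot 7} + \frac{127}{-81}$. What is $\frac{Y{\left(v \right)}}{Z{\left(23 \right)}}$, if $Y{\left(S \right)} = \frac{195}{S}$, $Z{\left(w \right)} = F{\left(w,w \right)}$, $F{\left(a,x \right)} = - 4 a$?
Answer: $- \frac{15795}{221191} \approx -0.071409$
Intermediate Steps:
$v = \frac{9617}{324}$ ($v = \frac{125}{-3 + 7} + 127 \left(- \frac{1}{81}\right) = \frac{125}{4} - \frac{127}{81} = \frac{9617}{324} \approx 29.682$)
$Z{\left(w \right)} = - 4 w$
$\frac{Y{\left(v \right)}}{Z{\left(23 \right)}} = \frac{195 \frac{1}{\frac{9617}{324}}}{\left(-4\right) 23} = \frac{195 \cdot \frac{324}{9617}}{-92} = \frac{63180}{9617} \left(- \frac{1}{92}\right) = - \frac{15795}{221191}$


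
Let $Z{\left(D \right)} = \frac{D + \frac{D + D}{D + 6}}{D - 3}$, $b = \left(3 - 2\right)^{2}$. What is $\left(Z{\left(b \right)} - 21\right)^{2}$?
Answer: $\frac{91809}{196} \approx 468.41$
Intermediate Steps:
$b = 1$ ($b = 1^{2} = 1$)
$Z{\left(D \right)} = \frac{D + \frac{2 D}{6 + D}}{-3 + D}$
$\left(Z{\left(b \right)} - 21\right)^{2} = \left(1 \frac{1}{-18 + 1^{2} + 3 \cdot 1} \left(8 + 1\right) - 21\right)^{2} = \left(1 \frac{1}{-18 + 1 + 3} \cdot 9 - 21\right)^{2} = \left(1 \frac{1}{-14} \cdot 9 - 21\right)^{2} = \left(1 \left(- \frac{1}{14}\right) 9 - 21\right)^{2} = \left(- \frac{9}{14} - 21\right)^{2} = \left(- \frac{303}{14}\right)^{2} = \frac{91809}{196}$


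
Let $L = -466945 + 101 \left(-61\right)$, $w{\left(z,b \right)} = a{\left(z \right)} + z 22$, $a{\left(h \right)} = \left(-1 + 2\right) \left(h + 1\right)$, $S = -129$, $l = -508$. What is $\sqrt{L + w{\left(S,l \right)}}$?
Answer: $2 i \sqrt{119018} \approx 689.98 i$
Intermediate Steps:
$a{\left(h \right)} = 1 + h$ ($a{\left(h \right)} = 1 \left(1 + h\right) = 1 + h$)
$w{\left(z,b \right)} = 1 + 23 z$ ($w{\left(z,b \right)} = \left(1 + z\right) + z 22 = \left(1 + z\right) + 22 z = 1 + 23 z$)
$L = -473106$ ($L = -466945 - 6161 = -473106$)
$\sqrt{L + w{\left(S,l \right)}} = \sqrt{-473106 + \left(1 + 23 \left(-129\right)\right)} = \sqrt{-473106 + \left(1 - 2967\right)} = \sqrt{-473106 - 2966} = \sqrt{-476072} = 2 i \sqrt{119018}$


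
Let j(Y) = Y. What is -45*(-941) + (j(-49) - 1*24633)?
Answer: 17663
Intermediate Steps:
-45*(-941) + (j(-49) - 1*24633) = -45*(-941) + (-49 - 1*24633) = 42345 + (-49 - 24633) = 42345 - 24682 = 17663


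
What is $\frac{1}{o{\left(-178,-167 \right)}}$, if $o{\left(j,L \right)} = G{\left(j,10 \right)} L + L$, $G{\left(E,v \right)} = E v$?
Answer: $\frac{1}{297093} \approx 3.3659 \cdot 10^{-6}$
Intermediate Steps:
$o{\left(j,L \right)} = L + 10 L j$ ($o{\left(j,L \right)} = j 10 L + L = 10 j L + L = 10 L j + L = L + 10 L j$)
$\frac{1}{o{\left(-178,-167 \right)}} = \frac{1}{\left(-167\right) \left(1 + 10 \left(-178\right)\right)} = \frac{1}{\left(-167\right) \left(1 - 1780\right)} = \frac{1}{\left(-167\right) \left(-1779\right)} = \frac{1}{297093}$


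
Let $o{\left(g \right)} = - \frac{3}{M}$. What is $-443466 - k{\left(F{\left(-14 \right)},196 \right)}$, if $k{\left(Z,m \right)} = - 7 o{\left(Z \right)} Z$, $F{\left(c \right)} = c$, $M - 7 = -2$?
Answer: $- \frac{2217036}{5} \approx -4.4341 \cdot 10^{5}$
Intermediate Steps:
$M = 5$ ($M = 7 - 2 = 5$)
$o{\left(g \right)} = - \frac{3}{5}$
$k{\left(Z,m \right)} = \frac{21 Z}{5}$ ($k{\left(Z,m \right)} = \left(-7\right) \left(- \frac{3}{5}\right) Z = \frac{21 Z}{5}$)
$-443466 - k{\left(F{\left(-14 \right)},196 \right)} = -443466 - \frac{21}{5} \left(-14\right) = -443466 - - \frac{294}{5} = -443466 + \frac{294}{5} = - \frac{2217036}{5}$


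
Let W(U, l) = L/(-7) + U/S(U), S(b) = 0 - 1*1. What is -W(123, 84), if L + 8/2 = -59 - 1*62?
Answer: 736/7 ≈ 105.14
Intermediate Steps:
S(b) = -1 (S(b) = 0 - 1 = -1)
L = -125 (L = -4 + (-59 - 1*62) = -4 + (-59 - 62) = -4 - 121 = -125)
W(U, l) = 125/7 - U (W(U, l) = -125/(-7) + U/(-1) = -125*(-1/7) + U*(-1) = 125/7 - U)
-W(123, 84) = -(125/7 - 1*123) = -(125/7 - 123) = -1*(-736/7) = 736/7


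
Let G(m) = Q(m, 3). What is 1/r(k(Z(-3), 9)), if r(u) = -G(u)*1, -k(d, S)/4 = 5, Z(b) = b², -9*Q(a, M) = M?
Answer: 3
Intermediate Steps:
Q(a, M) = -M/9
G(m) = -⅓ (G(m) = -⅑*3 = -⅓)
k(d, S) = -20 (k(d, S) = -4*5 = -20)
r(u) = ⅓ (r(u) = -1*(-⅓)*1 = (⅓)*1 = ⅓)
1/r(k(Z(-3), 9)) = 1/(⅓) = 3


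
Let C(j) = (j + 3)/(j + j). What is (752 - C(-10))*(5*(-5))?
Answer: -75165/4 ≈ -18791.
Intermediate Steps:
C(j) = (3 + j)/(2*j) (C(j) = (3 + j)/((2*j)) = (3 + j)*(1/(2*j)) = (3 + j)/(2*j))
(752 - C(-10))*(5*(-5)) = (752 - (3 - 10)/(2*(-10)))*(5*(-5)) = (752 - (-1)*(-7)/(2*10))*(-25) = (752 - 1*7/20)*(-25) = (752 - 7/20)*(-25) = (15033/20)*(-25) = -75165/4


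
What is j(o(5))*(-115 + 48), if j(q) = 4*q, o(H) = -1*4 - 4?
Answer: 2144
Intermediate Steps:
o(H) = -8 (o(H) = -4 - 4 = -8)
j(o(5))*(-115 + 48) = (4*(-8))*(-115 + 48) = -32*(-67) = 2144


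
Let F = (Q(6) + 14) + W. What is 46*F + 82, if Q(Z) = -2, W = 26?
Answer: 1830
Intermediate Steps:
F = 38 (F = (-2 + 14) + 26 = 12 + 26 = 38)
46*F + 82 = 46*38 + 82 = 1748 + 82 = 1830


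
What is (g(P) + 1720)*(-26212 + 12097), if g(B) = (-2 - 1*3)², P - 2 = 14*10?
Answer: -24630675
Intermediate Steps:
P = 142 (P = 2 + 14*10 = 2 + 140 = 142)
g(B) = 25 (g(B) = (-2 - 3)² = (-5)² = 25)
(g(P) + 1720)*(-26212 + 12097) = (25 + 1720)*(-26212 + 12097) = 1745*(-14115) = -24630675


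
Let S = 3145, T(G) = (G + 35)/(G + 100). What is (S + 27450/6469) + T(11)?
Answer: 2261640079/718059 ≈ 3149.7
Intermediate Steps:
T(G) = (35 + G)/(100 + G)
(S + 27450/6469) + T(11) = (3145 + 27450/6469) + (35 + 11)/(100 + 11) = (3145 + 27450*(1/6469)) + 46/111 = (3145 + 27450/6469) + (1/111)*46 = 20372455/6469 + 46/111 = 2261640079/718059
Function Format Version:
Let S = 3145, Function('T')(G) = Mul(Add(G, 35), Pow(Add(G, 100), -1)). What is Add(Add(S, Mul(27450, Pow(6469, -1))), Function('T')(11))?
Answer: Rational(2261640079, 718059) ≈ 3149.7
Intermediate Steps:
Function('T')(G) = Mul(Pow(Add(100, G), -1), Add(35, G)) (Function('T')(G) = Mul(Add(35, G), Pow(Add(100, G), -1)) = Mul(Pow(Add(100, G), -1), Add(35, G)))
Add(Add(S, Mul(27450, Pow(6469, -1))), Function('T')(11)) = Add(Add(3145, Mul(27450, Pow(6469, -1))), Mul(Pow(Add(100, 11), -1), Add(35, 11))) = Add(Add(3145, Mul(27450, Rational(1, 6469))), Mul(Pow(111, -1), 46)) = Add(Add(3145, Rational(27450, 6469)), Mul(Rational(1, 111), 46)) = Add(Rational(20372455, 6469), Rational(46, 111)) = Rational(2261640079, 718059)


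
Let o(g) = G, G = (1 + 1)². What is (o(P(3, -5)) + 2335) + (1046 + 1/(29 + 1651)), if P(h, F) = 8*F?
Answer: 5686801/1680 ≈ 3385.0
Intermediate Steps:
G = 4 (G = 2² = 4)
o(g) = 4
(o(P(3, -5)) + 2335) + (1046 + 1/(29 + 1651)) = (4 + 2335) + (1046 + 1/(29 + 1651)) = 2339 + (1046 + 1/1680) = 2339 + 1757281/1680 = 5686801/1680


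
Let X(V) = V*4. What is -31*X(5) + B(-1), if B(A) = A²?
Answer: -619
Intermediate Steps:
X(V) = 4*V
-31*X(5) + B(-1) = -124*5 + (-1)² = -31*20 + 1 = -620 + 1 = -619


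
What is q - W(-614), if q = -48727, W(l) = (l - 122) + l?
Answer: -47377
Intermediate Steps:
W(l) = -122 + 2*l (W(l) = (-122 + l) + l = -122 + 2*l)
q - W(-614) = -48727 - (-122 + 2*(-614)) = -48727 - (-122 - 1228) = -48727 - 1*(-1350) = -48727 + 1350 = -47377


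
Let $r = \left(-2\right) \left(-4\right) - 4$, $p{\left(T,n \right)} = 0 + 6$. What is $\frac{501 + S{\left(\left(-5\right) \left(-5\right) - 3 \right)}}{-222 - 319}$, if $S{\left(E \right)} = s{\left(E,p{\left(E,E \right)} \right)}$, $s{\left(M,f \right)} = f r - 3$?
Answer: $- \frac{522}{541} \approx -0.96488$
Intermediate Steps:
$p{\left(T,n \right)} = 6$
$r = 4$ ($r = 8 - 4 = 4$)
$s{\left(M,f \right)} = -3 + 4 f$ ($s{\left(M,f \right)} = f 4 - 3 = 4 f - 3 = -3 + 4 f$)
$S{\left(E \right)} = 21$ ($S{\left(E \right)} = -3 + 4 \cdot 6 = -3 + 24 = 21$)
$\frac{501 + S{\left(\left(-5\right) \left(-5\right) - 3 \right)}}{-222 - 319} = \frac{501 + 21}{-222 - 319} = \frac{522}{-541} = 522 \left(- \frac{1}{541}\right) = - \frac{522}{541}$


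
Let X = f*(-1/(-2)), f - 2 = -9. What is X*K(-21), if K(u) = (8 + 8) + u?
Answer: 35/2 ≈ 17.500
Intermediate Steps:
f = -7 (f = 2 - 9 = -7)
K(u) = 16 + u
X = -7/2 (X = -(-7)/(-2) = -(-7)*(-1)/2 = -7*½ = -7/2 ≈ -3.5000)
X*K(-21) = -7*(16 - 21)/2 = -7/2*(-5) = 35/2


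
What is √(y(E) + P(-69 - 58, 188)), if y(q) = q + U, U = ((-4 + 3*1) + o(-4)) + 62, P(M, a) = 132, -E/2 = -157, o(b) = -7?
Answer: 10*√5 ≈ 22.361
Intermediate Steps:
E = 314 (E = -2*(-157) = 314)
U = 54 (U = ((-4 + 3*1) - 7) + 62 = ((-4 + 3) - 7) + 62 = (-1 - 7) + 62 = -8 + 62 = 54)
y(q) = 54 + q (y(q) = q + 54 = 54 + q)
√(y(E) + P(-69 - 58, 188)) = √((54 + 314) + 132) = √(368 + 132) = √500 = 10*√5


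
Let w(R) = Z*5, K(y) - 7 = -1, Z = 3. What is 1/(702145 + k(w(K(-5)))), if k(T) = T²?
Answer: 1/702370 ≈ 1.4238e-6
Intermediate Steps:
K(y) = 6 (K(y) = 7 - 1 = 6)
w(R) = 15 (w(R) = 3*5 = 15)
1/(702145 + k(w(K(-5)))) = 1/(702145 + 15²) = 1/(702145 + 225) = 1/702370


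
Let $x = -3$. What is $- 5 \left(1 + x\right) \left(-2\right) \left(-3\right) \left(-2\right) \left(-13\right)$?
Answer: $1560$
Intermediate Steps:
$- 5 \left(1 + x\right) \left(-2\right) \left(-3\right) \left(-2\right) \left(-13\right) = - 5 \left(1 - 3\right) \left(-2\right) \left(-3\right) \left(-2\right) \left(-13\right) = \left(-5\right) \left(-2\right) 6 \left(-2\right) \left(-13\right) = 10 \left(-12\right) \left(-13\right) = \left(-120\right) \left(-13\right) = 1560$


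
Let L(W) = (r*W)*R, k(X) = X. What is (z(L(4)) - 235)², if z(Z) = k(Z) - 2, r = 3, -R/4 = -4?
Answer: 2025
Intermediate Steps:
R = 16 (R = -4*(-4) = 16)
L(W) = 48*W (L(W) = (3*W)*16 = 48*W)
z(Z) = -2 + Z (z(Z) = Z - 2 = -2 + Z)
(z(L(4)) - 235)² = ((-2 + 48*4) - 235)² = ((-2 + 192) - 235)² = (190 - 235)² = (-45)² = 2025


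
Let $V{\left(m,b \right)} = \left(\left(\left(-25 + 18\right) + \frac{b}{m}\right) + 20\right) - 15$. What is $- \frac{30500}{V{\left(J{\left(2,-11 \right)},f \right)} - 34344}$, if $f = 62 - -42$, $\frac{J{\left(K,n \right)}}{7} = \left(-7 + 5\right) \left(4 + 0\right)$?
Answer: $\frac{42700}{48087} \approx 0.88797$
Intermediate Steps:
$J{\left(K,n \right)} = -56$ ($J{\left(K,n \right)} = 7 \left(-7 + 5\right) \left(4 + 0\right) = 7 \left(\left(-2\right) 4\right) = 7 \left(-8\right) = -56$)
$f = 104$ ($f = 62 + 42 = 104$)
$V{\left(m,b \right)} = -2 + \frac{b}{m}$ ($V{\left(m,b \right)} = \left(\left(-7 + \frac{b}{m}\right) + 20\right) - 15 = \left(13 + \frac{b}{m}\right) - 15 = -2 + \frac{b}{m}$)
$- \frac{30500}{V{\left(J{\left(2,-11 \right)},f \right)} - 34344} = - \frac{30500}{\left(-2 + \frac{104}{-56}\right) - 34344} = - \frac{30500}{\left(-2 + 104 \left(- \frac{1}{56}\right)\right) - 34344} = - \frac{30500}{\left(-2 - \frac{13}{7}\right) - 34344} = - \frac{30500}{- \frac{27}{7} - 34344} = - \frac{30500}{- \frac{240435}{7}} = \left(-30500\right) \left(- \frac{7}{240435}\right) = \frac{42700}{48087}$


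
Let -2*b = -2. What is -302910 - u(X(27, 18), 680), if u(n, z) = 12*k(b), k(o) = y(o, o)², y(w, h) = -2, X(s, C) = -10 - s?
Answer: -302958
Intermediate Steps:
b = 1 (b = -½*(-2) = 1)
k(o) = 4 (k(o) = (-2)² = 4)
u(n, z) = 48 (u(n, z) = 12*4 = 48)
-302910 - u(X(27, 18), 680) = -302910 - 1*48 = -302910 - 48 = -302958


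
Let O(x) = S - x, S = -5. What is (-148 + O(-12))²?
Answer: 19881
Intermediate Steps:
O(x) = -5 - x
(-148 + O(-12))² = (-148 + (-5 - 1*(-12)))² = (-148 + (-5 + 12))² = (-148 + 7)² = (-141)² = 19881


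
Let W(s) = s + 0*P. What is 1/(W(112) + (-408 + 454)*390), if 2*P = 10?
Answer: 1/18052 ≈ 5.5396e-5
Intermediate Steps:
P = 5 (P = (½)*10 = 5)
W(s) = s (W(s) = s + 0*5 = s + 0 = s)
1/(W(112) + (-408 + 454)*390) = 1/(112 + (-408 + 454)*390) = 1/(112 + 46*390) = 1/(112 + 17940) = 1/18052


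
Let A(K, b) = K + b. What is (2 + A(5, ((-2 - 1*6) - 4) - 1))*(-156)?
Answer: 936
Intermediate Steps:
(2 + A(5, ((-2 - 1*6) - 4) - 1))*(-156) = (2 + (5 + (((-2 - 1*6) - 4) - 1)))*(-156) = (2 + (5 + (((-2 - 6) - 4) - 1)))*(-156) = (2 + (5 + ((-8 - 4) - 1)))*(-156) = (2 + (5 + (-12 - 1)))*(-156) = (2 + (5 - 13))*(-156) = (2 - 8)*(-156) = -6*(-156) = 936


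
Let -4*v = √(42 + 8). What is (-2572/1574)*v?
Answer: 3215*√2/1574 ≈ 2.8886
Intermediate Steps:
v = -5*√2/4 (v = -√(42 + 8)/4 = -5*√2/4 ≈ -1.7678)
(-2572/1574)*v = (-2572/1574)*(-5*√2/4) = (-2572*1/1574)*(-5*√2/4) = -(-3215)*√2/1574 = 3215*√2/1574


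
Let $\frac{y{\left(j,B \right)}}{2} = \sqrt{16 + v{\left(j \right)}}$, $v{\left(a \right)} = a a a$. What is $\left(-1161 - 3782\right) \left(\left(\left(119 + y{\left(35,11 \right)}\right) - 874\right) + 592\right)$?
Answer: $805709 - 286694 \sqrt{51} \approx -1.2417 \cdot 10^{6}$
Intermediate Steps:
$v{\left(a \right)} = a^{3}$ ($v{\left(a \right)} = a^{2} a = a^{3}$)
$y{\left(j,B \right)} = 2 \sqrt{16 + j^{3}}$
$\left(-1161 - 3782\right) \left(\left(\left(119 + y{\left(35,11 \right)}\right) - 874\right) + 592\right) = \left(-1161 - 3782\right) \left(\left(\left(119 + 2 \sqrt{16 + 35^{3}}\right) - 874\right) + 592\right) = - 4943 \left(\left(\left(119 + 2 \sqrt{16 + 42875}\right) - 874\right) + 592\right) = - 4943 \left(\left(\left(119 + 2 \sqrt{42891}\right) - 874\right) + 592\right) = - 4943 \left(\left(\left(119 + 2 \cdot 29 \sqrt{51}\right) - 874\right) + 592\right) = - 4943 \left(\left(\left(119 + 58 \sqrt{51}\right) - 874\right) + 592\right) = - 4943 \left(\left(-755 + 58 \sqrt{51}\right) + 592\right) = - 4943 \left(-163 + 58 \sqrt{51}\right) = 805709 - 286694 \sqrt{51}$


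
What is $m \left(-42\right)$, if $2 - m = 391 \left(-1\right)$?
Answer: $-16506$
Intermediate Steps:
$m = 393$ ($m = 2 - 391 \left(-1\right) = 2 - -391 = 2 + 391 = 393$)
$m \left(-42\right) = 393 \left(-42\right) = -16506$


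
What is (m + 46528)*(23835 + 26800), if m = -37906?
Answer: 436574970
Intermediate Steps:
(m + 46528)*(23835 + 26800) = (-37906 + 46528)*(23835 + 26800) = 8622*50635 = 436574970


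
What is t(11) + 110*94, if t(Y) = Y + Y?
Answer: 10362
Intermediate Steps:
t(Y) = 2*Y
t(11) + 110*94 = 2*11 + 110*94 = 22 + 10340 = 10362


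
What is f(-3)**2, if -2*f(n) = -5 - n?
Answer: 1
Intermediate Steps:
f(n) = 5/2 + n/2 (f(n) = -(-5 - n)/2 = 5/2 + n/2)
f(-3)**2 = (5/2 + (1/2)*(-3))**2 = (5/2 - 3/2)**2 = 1**2 = 1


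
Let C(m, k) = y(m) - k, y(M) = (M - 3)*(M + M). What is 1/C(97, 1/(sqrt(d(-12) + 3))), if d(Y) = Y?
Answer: 164124/2992965265 - 3*I/2992965265 ≈ 5.4837e-5 - 1.0024e-9*I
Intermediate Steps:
y(M) = 2*M*(-3 + M) (y(M) = (-3 + M)*(2*M) = 2*M*(-3 + M))
C(m, k) = -k + 2*m*(-3 + m) (C(m, k) = 2*m*(-3 + m) - k = -k + 2*m*(-3 + m))
1/C(97, 1/(sqrt(d(-12) + 3))) = 1/(-1/(sqrt(-12 + 3)) + 2*97*(-3 + 97)) = 1/(-1/(sqrt(-9)) + 2*97*94) = 1/(-1/(3*I) + 18236) = 1/(-(-1)*I/3 + 18236) = 1/(I/3 + 18236) = 1/(18236 + I/3) = 9*(18236 - I/3)/2992965265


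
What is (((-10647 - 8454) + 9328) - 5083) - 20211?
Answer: -35067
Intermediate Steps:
(((-10647 - 8454) + 9328) - 5083) - 20211 = ((-19101 + 9328) - 5083) - 20211 = (-9773 - 5083) - 20211 = -14856 - 20211 = -35067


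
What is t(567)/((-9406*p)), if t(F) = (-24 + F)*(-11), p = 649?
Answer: 543/554954 ≈ 0.00097846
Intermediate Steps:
t(F) = 264 - 11*F
t(567)/((-9406*p)) = (264 - 11*567)/((-9406*649)) = (264 - 6237)/(-6104494) = -5973*(-1/6104494) = 543/554954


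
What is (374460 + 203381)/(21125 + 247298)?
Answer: 577841/268423 ≈ 2.1527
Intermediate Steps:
(374460 + 203381)/(21125 + 247298) = 577841/268423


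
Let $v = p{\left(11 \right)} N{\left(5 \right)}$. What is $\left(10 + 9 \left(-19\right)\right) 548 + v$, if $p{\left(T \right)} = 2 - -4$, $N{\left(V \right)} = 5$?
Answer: $-88198$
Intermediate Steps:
$p{\left(T \right)} = 6$ ($p{\left(T \right)} = 2 + 4 = 6$)
$v = 30$ ($v = 6 \cdot 5 = 30$)
$\left(10 + 9 \left(-19\right)\right) 548 + v = \left(10 + 9 \left(-19\right)\right) 548 + 30 = \left(10 - 171\right) 548 + 30 = \left(-161\right) 548 + 30 = -88228 + 30 = -88198$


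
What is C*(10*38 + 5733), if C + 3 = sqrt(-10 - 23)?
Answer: -18339 + 6113*I*sqrt(33) ≈ -18339.0 + 35117.0*I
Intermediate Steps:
C = -3 + I*sqrt(33) (C = -3 + sqrt(-10 - 23) = -3 + sqrt(-33) = -3 + I*sqrt(33) ≈ -3.0 + 5.7446*I)
C*(10*38 + 5733) = (-3 + I*sqrt(33))*(10*38 + 5733) = (-3 + I*sqrt(33))*(380 + 5733) = (-3 + I*sqrt(33))*6113 = -18339 + 6113*I*sqrt(33)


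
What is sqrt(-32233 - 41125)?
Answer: I*sqrt(73358) ≈ 270.85*I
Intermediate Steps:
sqrt(-32233 - 41125) = sqrt(-73358) = I*sqrt(73358)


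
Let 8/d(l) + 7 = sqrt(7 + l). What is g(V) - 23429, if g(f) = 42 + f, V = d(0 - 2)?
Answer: -257271/11 - 2*sqrt(5)/11 ≈ -23389.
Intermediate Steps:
d(l) = 8/(-7 + sqrt(7 + l))
V = 8/(-7 + sqrt(5)) (V = 8/(-7 + sqrt(7 + (0 - 2))) = 8/(-7 + sqrt(7 - 2)) = 8/(-7 + sqrt(5)) ≈ -1.6793)
g(V) - 23429 = (42 + (-14/11 - 2*sqrt(5)/11)) - 23429 = (448/11 - 2*sqrt(5)/11) - 23429 = -257271/11 - 2*sqrt(5)/11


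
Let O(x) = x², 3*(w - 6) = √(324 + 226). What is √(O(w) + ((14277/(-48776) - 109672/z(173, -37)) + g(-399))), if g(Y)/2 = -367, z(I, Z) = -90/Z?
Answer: √(-6119055888781290 + 2676485448000*√22)/365820 ≈ 213.61*I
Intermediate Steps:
w = 6 + 5*√22/3 (w = 6 + √(324 + 226)/3 = 6 + √550/3 = 6 + (5*√22)/3 = 6 + 5*√22/3 ≈ 13.817)
g(Y) = -734 (g(Y) = 2*(-367) = -734)
√(O(w) + ((14277/(-48776) - 109672/z(173, -37)) + g(-399))) = √((6 + 5*√22/3)² + ((14277/(-48776) - 109672/((-90/(-37)))) - 734)) = √((6 + 5*√22/3)² + ((14277*(-1/48776) - 109672/((-90*(-1/37)))) - 734)) = √((6 + 5*√22/3)² + ((-14277/48776 - 109672/90/37) - 734)) = √((6 + 5*√22/3)² + ((-14277/48776 - 109672*37/90) - 734)) = √((6 + 5*√22/3)² + ((-14277/48776 - 2028932/45) - 734)) = √((6 + 5*√22/3)² + (-98963829697/2194920 - 734)) = √((6 + 5*√22/3)² - 100574900977/2194920) = √(-100574900977/2194920 + (6 + 5*√22/3)²)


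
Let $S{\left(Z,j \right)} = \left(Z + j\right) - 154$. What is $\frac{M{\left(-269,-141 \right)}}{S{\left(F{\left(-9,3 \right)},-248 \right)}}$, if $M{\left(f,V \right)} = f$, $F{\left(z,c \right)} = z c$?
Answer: $\frac{269}{429} \approx 0.62704$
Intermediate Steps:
$F{\left(z,c \right)} = c z$
$S{\left(Z,j \right)} = -154 + Z + j$
$\frac{M{\left(-269,-141 \right)}}{S{\left(F{\left(-9,3 \right)},-248 \right)}} = - \frac{269}{-154 + 3 \left(-9\right) - 248} = - \frac{269}{-154 - 27 - 248} = - \frac{269}{-429} = \left(-269\right) \left(- \frac{1}{429}\right) = \frac{269}{429}$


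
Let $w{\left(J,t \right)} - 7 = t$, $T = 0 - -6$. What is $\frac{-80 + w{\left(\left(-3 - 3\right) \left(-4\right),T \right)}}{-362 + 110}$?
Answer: $\frac{67}{252} \approx 0.26587$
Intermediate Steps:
$T = 6$ ($T = 0 + 6 = 6$)
$w{\left(J,t \right)} = 7 + t$
$\frac{-80 + w{\left(\left(-3 - 3\right) \left(-4\right),T \right)}}{-362 + 110} = \frac{-80 + \left(7 + 6\right)}{-362 + 110} = \frac{-80 + 13}{-252} = \left(-67\right) \left(- \frac{1}{252}\right) = \frac{67}{252}$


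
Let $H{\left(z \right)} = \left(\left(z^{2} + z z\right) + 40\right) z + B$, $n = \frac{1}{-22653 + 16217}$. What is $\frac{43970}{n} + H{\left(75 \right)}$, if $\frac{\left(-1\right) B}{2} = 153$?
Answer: $-282144476$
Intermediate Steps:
$B = -306$ ($B = \left(-2\right) 153 = -306$)
$n = - \frac{1}{6436}$ ($n = \frac{1}{-6436} = - \frac{1}{6436} \approx -0.00015538$)
$H{\left(z \right)} = -306 + z \left(40 + 2 z^{2}\right)$ ($H{\left(z \right)} = \left(\left(z^{2} + z z\right) + 40\right) z - 306 = \left(\left(z^{2} + z^{2}\right) + 40\right) z - 306 = \left(2 z^{2} + 40\right) z - 306 = \left(40 + 2 z^{2}\right) z - 306 = z \left(40 + 2 z^{2}\right) - 306 = -306 + z \left(40 + 2 z^{2}\right)$)
$\frac{43970}{n} + H{\left(75 \right)} = \frac{43970}{- \frac{1}{6436}} + \left(-306 + 2 \cdot 75^{3} + 40 \cdot 75\right) = 43970 \left(-6436\right) + \left(-306 + 2 \cdot 421875 + 3000\right) = -282990920 + \left(-306 + 843750 + 3000\right) = -282990920 + 846444 = -282144476$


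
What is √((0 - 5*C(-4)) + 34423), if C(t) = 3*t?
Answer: √34483 ≈ 185.70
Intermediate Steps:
√((0 - 5*C(-4)) + 34423) = √((0 - 15*(-4)) + 34423) = √((0 - 5*(-12)) + 34423) = √((0 + 60) + 34423) = √(60 + 34423) = √34483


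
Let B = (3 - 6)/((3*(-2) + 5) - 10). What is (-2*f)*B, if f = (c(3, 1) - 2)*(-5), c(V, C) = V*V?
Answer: 210/11 ≈ 19.091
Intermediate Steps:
c(V, C) = V²
f = -35 (f = (3² - 2)*(-5) = (9 - 2)*(-5) = 7*(-5) = -35)
B = 3/11 (B = -3/((-6 + 5) - 10) = -3/(-1 - 10) = -3/(-11) = -3*(-1/11) = 3/11 ≈ 0.27273)
(-2*f)*B = -2*(-35)*(3/11) = 70*(3/11) = 210/11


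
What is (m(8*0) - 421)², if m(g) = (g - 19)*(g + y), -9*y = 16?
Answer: 12145225/81 ≈ 1.4994e+5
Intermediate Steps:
y = -16/9 (y = -⅑*16 = -16/9 ≈ -1.7778)
m(g) = (-19 + g)*(-16/9 + g) (m(g) = (g - 19)*(g - 16/9) = (-19 + g)*(-16/9 + g))
(m(8*0) - 421)² = ((304/9 + (8*0)² - 1496*0/9) - 421)² = ((304/9 + 0² - 187/9*0) - 421)² = ((304/9 + 0 + 0) - 421)² = (304/9 - 421)² = (-3485/9)² = 12145225/81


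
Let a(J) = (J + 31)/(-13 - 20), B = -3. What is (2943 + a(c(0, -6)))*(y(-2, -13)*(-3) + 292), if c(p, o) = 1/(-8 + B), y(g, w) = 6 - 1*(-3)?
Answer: 283011785/363 ≈ 7.7965e+5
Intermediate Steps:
y(g, w) = 9 (y(g, w) = 6 + 3 = 9)
c(p, o) = -1/11 (c(p, o) = 1/(-8 - 3) = 1/(-11) = -1/11)
a(J) = -31/33 - J/33 (a(J) = (31 + J)/(-33) = (31 + J)*(-1/33) = -31/33 - J/33)
(2943 + a(c(0, -6)))*(y(-2, -13)*(-3) + 292) = (2943 + (-31/33 - 1/33*(-1/11)))*(9*(-3) + 292) = (2943 + (-31/33 + 1/363))*(-27 + 292) = (2943 - 340/363)*265 = (1067969/363)*265 = 283011785/363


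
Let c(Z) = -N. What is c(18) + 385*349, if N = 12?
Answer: 134353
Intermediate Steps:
c(Z) = -12 (c(Z) = -1*12 = -12)
c(18) + 385*349 = -12 + 385*349 = -12 + 134365 = 134353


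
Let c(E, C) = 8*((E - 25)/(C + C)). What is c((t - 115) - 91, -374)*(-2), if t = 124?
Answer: -428/187 ≈ -2.2888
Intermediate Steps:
c(E, C) = 4*(-25 + E)/C (c(E, C) = 8*((-25 + E)/((2*C))) = 8*((-25 + E)*(1/(2*C))) = 8*((-25 + E)/(2*C)) = 4*(-25 + E)/C)
c((t - 115) - 91, -374)*(-2) = (4*(-25 + ((124 - 115) - 91))/(-374))*(-2) = (4*(-1/374)*(-25 + (9 - 91)))*(-2) = (4*(-1/374)*(-25 - 82))*(-2) = (4*(-1/374)*(-107))*(-2) = (214/187)*(-2) = -428/187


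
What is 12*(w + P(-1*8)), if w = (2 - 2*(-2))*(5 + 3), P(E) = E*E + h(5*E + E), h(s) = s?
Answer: 768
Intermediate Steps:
P(E) = E² + 6*E (P(E) = E*E + (5*E + E) = E² + 6*E)
w = 48 (w = (2 + 4)*8 = 6*8 = 48)
12*(w + P(-1*8)) = 12*(48 + (-1*8)*(6 - 1*8)) = 12*(48 - 8*(6 - 8)) = 12*(48 - 8*(-2)) = 12*(48 + 16) = 12*64 = 768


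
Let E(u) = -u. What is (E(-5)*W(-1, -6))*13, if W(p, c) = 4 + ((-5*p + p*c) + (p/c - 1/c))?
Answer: 2990/3 ≈ 996.67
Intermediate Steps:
W(p, c) = 4 - 1/c - 5*p + c*p + p/c (W(p, c) = 4 + ((-5*p + c*p) + (-1/c + p/c)) = 4 + (-1/c - 5*p + c*p + p/c) = 4 - 1/c - 5*p + c*p + p/c)
(E(-5)*W(-1, -6))*13 = ((-1*(-5))*((-1 - 1 - 6*(4 - 5*(-1) - 6*(-1)))/(-6)))*13 = (5*(-(-1 - 1 - 6*(4 + 5 + 6))/6))*13 = (5*(-(-1 - 1 - 6*15)/6))*13 = (5*(-(-1 - 1 - 90)/6))*13 = (5*(-⅙*(-92)))*13 = (5*(46/3))*13 = (230/3)*13 = 2990/3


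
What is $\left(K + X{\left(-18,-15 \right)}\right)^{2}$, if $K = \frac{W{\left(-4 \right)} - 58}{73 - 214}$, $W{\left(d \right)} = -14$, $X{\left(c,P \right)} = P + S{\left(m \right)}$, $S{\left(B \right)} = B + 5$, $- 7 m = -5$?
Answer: $\frac{8334769}{108241} \approx 77.002$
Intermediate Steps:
$m = \frac{5}{7}$ ($m = \left(- \frac{1}{7}\right) \left(-5\right) = \frac{5}{7} \approx 0.71429$)
$S{\left(B \right)} = 5 + B$
$X{\left(c,P \right)} = \frac{40}{7} + P$ ($X{\left(c,P \right)} = P + \left(5 + \frac{5}{7}\right) = P + \frac{40}{7} = \frac{40}{7} + P$)
$K = \frac{24}{47}$ ($K = \frac{-14 - 58}{73 - 214} = - \frac{72}{-141} = \left(-72\right) \left(- \frac{1}{141}\right) = \frac{24}{47} \approx 0.51064$)
$\left(K + X{\left(-18,-15 \right)}\right)^{2} = \left(\frac{24}{47} + \left(\frac{40}{7} - 15\right)\right)^{2} = \left(\frac{24}{47} - \frac{65}{7}\right)^{2} = \left(- \frac{2887}{329}\right)^{2} = \frac{8334769}{108241}$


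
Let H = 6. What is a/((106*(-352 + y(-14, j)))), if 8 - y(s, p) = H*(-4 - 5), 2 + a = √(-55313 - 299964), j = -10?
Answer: 1/15370 - I*√355277/30740 ≈ 6.5062e-5 - 0.01939*I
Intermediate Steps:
a = -2 + I*√355277 (a = -2 + √(-55313 - 299964) = -2 + √(-355277) = -2 + I*√355277 ≈ -2.0 + 596.05*I)
y(s, p) = 62 (y(s, p) = 8 - 6*(-4 - 5) = 8 - 6*(-9) = 8 - 1*(-54) = 8 + 54 = 62)
a/((106*(-352 + y(-14, j)))) = (-2 + I*√355277)/((106*(-352 + 62))) = (-2 + I*√355277)/((106*(-290))) = (-2 + I*√355277)/(-30740) = (-2 + I*√355277)*(-1/30740) = 1/15370 - I*√355277/30740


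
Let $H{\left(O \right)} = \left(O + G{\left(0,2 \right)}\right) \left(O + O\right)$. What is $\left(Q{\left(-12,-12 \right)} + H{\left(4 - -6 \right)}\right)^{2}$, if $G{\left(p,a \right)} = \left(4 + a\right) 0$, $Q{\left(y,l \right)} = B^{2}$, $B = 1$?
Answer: $40401$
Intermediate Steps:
$Q{\left(y,l \right)} = 1$ ($Q{\left(y,l \right)} = 1^{2} = 1$)
$G{\left(p,a \right)} = 0$
$H{\left(O \right)} = 2 O^{2}$ ($H{\left(O \right)} = \left(O + 0\right) \left(O + O\right) = O 2 O = 2 O^{2}$)
$\left(Q{\left(-12,-12 \right)} + H{\left(4 - -6 \right)}\right)^{2} = \left(1 + 2 \left(4 - -6\right)^{2}\right)^{2} = \left(1 + 2 \left(4 + 6\right)^{2}\right)^{2} = \left(1 + 2 \cdot 10^{2}\right)^{2} = \left(1 + 2 \cdot 100\right)^{2} = \left(1 + 200\right)^{2} = 201^{2} = 40401$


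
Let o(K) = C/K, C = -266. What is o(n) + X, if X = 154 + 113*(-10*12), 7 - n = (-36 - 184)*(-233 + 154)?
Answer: -232902172/17373 ≈ -13406.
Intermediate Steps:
n = -17373 (n = 7 - (-36 - 184)*(-233 + 154) = 7 - (-220)*(-79) = 7 - 1*17380 = 7 - 17380 = -17373)
o(K) = -266/K
X = -13406 (X = 154 + 113*(-120) = 154 - 13560 = -13406)
o(n) + X = -266/(-17373) - 13406 = -266*(-1/17373) - 13406 = 266/17373 - 13406 = -232902172/17373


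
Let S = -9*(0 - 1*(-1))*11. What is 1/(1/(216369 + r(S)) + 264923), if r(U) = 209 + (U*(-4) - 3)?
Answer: 216971/57480608234 ≈ 3.7747e-6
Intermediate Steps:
S = -99 (S = -9*(0 + 1)*11 = -9*1*11 = -9*11 = -99)
r(U) = 206 - 4*U (r(U) = 209 + (-4*U - 3) = 209 + (-3 - 4*U) = 206 - 4*U)
1/(1/(216369 + r(S)) + 264923) = 1/(1/(216369 + (206 - 4*(-99))) + 264923) = 1/(1/(216369 + (206 + 396)) + 264923) = 1/(1/(216369 + 602) + 264923) = 1/(1/216971 + 264923) = 1/(57480608234/216971) = 216971/57480608234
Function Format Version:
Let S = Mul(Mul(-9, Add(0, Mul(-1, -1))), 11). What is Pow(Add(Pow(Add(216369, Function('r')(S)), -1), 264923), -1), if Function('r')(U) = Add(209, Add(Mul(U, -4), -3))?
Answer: Rational(216971, 57480608234) ≈ 3.7747e-6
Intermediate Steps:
S = -99 (S = Mul(Mul(-9, Add(0, 1)), 11) = Mul(Mul(-9, 1), 11) = Mul(-9, 11) = -99)
Function('r')(U) = Add(206, Mul(-4, U)) (Function('r')(U) = Add(209, Add(Mul(-4, U), -3)) = Add(209, Add(-3, Mul(-4, U))) = Add(206, Mul(-4, U)))
Pow(Add(Pow(Add(216369, Function('r')(S)), -1), 264923), -1) = Pow(Add(Pow(Add(216369, Add(206, Mul(-4, -99))), -1), 264923), -1) = Pow(Add(Pow(Add(216369, Add(206, 396)), -1), 264923), -1) = Pow(Add(Pow(Add(216369, 602), -1), 264923), -1) = Pow(Add(Pow(216971, -1), 264923), -1) = Pow(Add(Rational(1, 216971), 264923), -1) = Pow(Rational(57480608234, 216971), -1) = Rational(216971, 57480608234)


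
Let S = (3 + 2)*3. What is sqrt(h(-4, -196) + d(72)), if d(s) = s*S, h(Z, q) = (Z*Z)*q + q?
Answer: 2*I*sqrt(563) ≈ 47.455*I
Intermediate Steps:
S = 15 (S = 5*3 = 15)
h(Z, q) = q + q*Z**2 (h(Z, q) = Z**2*q + q = q*Z**2 + q = q + q*Z**2)
d(s) = 15*s (d(s) = s*15 = 15*s)
sqrt(h(-4, -196) + d(72)) = sqrt(-196*(1 + (-4)**2) + 15*72) = sqrt(-196*(1 + 16) + 1080) = sqrt(-196*17 + 1080) = sqrt(-3332 + 1080) = sqrt(-2252) = 2*I*sqrt(563)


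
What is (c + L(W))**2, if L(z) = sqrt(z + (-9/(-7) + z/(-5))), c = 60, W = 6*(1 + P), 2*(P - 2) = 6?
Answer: 127053/35 + 216*sqrt(455)/7 ≈ 4288.3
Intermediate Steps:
P = 5 (P = 2 + (1/2)*6 = 2 + 3 = 5)
W = 36 (W = 6*(1 + 5) = 6*6 = 36)
L(z) = sqrt(9/7 + 4*z/5) (L(z) = sqrt(z + (-9*(-1/7) + z*(-1/5))) = sqrt(z + (9/7 - z/5)) = sqrt(9/7 + 4*z/5))
(c + L(W))**2 = (60 + sqrt(1575 + 980*36)/35)**2 = (60 + sqrt(1575 + 35280)/35)**2 = (60 + sqrt(36855)/35)**2 = (60 + (9*sqrt(455))/35)**2 = (60 + 9*sqrt(455)/35)**2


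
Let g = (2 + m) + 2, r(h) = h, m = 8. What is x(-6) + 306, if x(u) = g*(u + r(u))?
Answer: 162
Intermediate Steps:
g = 12 (g = (2 + 8) + 2 = 10 + 2 = 12)
x(u) = 24*u (x(u) = 12*(u + u) = 12*(2*u) = 24*u)
x(-6) + 306 = 24*(-6) + 306 = -144 + 306 = 162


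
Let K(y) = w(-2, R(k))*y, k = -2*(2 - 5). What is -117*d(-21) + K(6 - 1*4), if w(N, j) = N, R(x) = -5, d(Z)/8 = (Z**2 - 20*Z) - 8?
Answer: -798412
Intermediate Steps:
d(Z) = -64 - 160*Z + 8*Z**2 (d(Z) = 8*((Z**2 - 20*Z) - 8) = 8*(-8 + Z**2 - 20*Z) = -64 - 160*Z + 8*Z**2)
k = 6 (k = -2*(-3) = 6)
K(y) = -2*y
-117*d(-21) + K(6 - 1*4) = -117*(-64 - 160*(-21) + 8*(-21)**2) - 2*(6 - 1*4) = -117*(-64 + 3360 + 8*441) - 2*(6 - 4) = -117*(-64 + 3360 + 3528) - 2*2 = -117*6824 - 4 = -798408 - 4 = -798412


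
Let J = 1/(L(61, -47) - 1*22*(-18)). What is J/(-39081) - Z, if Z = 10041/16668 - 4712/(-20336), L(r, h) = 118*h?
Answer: -2124587204253/2547102872300 ≈ -0.83412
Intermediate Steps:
J = -1/5150 (J = 1/(118*(-47) - 1*22*(-18)) = 1/(-5546 - 22*(-18)) = 1/(-5546 + 396) = 1/(-5150) = -1/5150 ≈ -0.00019417)
Z = 190009/227796 (Z = 10041*(1/16668) - 4712*(-1/20336) = 3347/5556 + 19/82 = 190009/227796 ≈ 0.83412)
J/(-39081) - Z = -1/5150/(-39081) - 1*190009/227796 = -1/5150*(-1/39081) - 190009/227796 = 1/201267150 - 190009/227796 = -2124587204253/2547102872300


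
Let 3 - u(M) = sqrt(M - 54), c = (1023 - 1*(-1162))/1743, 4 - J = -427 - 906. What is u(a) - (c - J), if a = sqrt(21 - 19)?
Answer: 2333435/1743 - sqrt(-54 + sqrt(2)) ≈ 1338.7 - 7.2516*I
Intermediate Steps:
J = 1337 (J = 4 - (-427 - 906) = 4 - 1*(-1333) = 4 + 1333 = 1337)
a = sqrt(2) ≈ 1.4142
c = 2185/1743 (c = (1023 + 1162)*(1/1743) = 2185*(1/1743) = 2185/1743 ≈ 1.2536)
u(M) = 3 - sqrt(-54 + M) (u(M) = 3 - sqrt(M - 54) = 3 - sqrt(-54 + M))
u(a) - (c - J) = (3 - sqrt(-54 + sqrt(2))) - (2185/1743 - 1*1337) = (3 - sqrt(-54 + sqrt(2))) - (2185/1743 - 1337) = (3 - sqrt(-54 + sqrt(2))) - 1*(-2328206/1743) = (3 - sqrt(-54 + sqrt(2))) + 2328206/1743 = 2333435/1743 - sqrt(-54 + sqrt(2))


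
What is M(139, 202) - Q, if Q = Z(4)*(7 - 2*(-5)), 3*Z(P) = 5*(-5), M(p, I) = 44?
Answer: 557/3 ≈ 185.67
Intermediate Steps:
Z(P) = -25/3 (Z(P) = (5*(-5))/3 = (1/3)*(-25) = -25/3)
Q = -425/3 (Q = -25*(7 - 2*(-5))/3 = -25*(7 + 10)/3 = -25/3*17 = -425/3 ≈ -141.67)
M(139, 202) - Q = 44 - 1*(-425/3) = 44 + 425/3 = 557/3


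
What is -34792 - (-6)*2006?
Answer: -22756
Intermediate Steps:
-34792 - (-6)*2006 = -34792 - 1*(-12036) = -34792 + 12036 = -22756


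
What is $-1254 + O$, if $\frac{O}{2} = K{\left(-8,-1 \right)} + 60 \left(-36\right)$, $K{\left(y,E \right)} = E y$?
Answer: $-5558$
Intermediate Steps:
$O = -4304$ ($O = 2 \left(\left(-1\right) \left(-8\right) + 60 \left(-36\right)\right) = 2 \left(8 - 2160\right) = 2 \left(-2152\right) = -4304$)
$-1254 + O = -1254 - 4304 = -5558$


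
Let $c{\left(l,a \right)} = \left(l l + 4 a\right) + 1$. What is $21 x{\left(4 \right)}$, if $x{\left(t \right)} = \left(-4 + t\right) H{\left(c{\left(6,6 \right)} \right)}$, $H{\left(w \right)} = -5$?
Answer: $0$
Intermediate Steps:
$c{\left(l,a \right)} = 1 + l^{2} + 4 a$ ($c{\left(l,a \right)} = \left(l^{2} + 4 a\right) + 1 = 1 + l^{2} + 4 a$)
$x{\left(t \right)} = 20 - 5 t$ ($x{\left(t \right)} = \left(-4 + t\right) \left(-5\right) = 20 - 5 t$)
$21 x{\left(4 \right)} = 21 \left(20 - 20\right) = 21 \cdot 0 = 0$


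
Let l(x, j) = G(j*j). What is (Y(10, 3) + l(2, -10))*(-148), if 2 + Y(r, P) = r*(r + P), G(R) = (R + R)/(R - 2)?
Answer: -943056/49 ≈ -19246.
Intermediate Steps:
G(R) = 2*R/(-2 + R) (G(R) = (2*R)/(-2 + R) = 2*R/(-2 + R))
l(x, j) = 2*j²/(-2 + j²) (l(x, j) = 2*(j*j)/(-2 + j*j) = 2*j²/(-2 + j²))
Y(r, P) = -2 + r*(P + r) (Y(r, P) = -2 + r*(r + P) = -2 + r*(P + r))
(Y(10, 3) + l(2, -10))*(-148) = ((-2 + 10² + 3*10) + 2*(-10)²/(-2 + (-10)²))*(-148) = ((-2 + 100 + 30) + 2*100/(-2 + 100))*(-148) = (128 + 2*100/98)*(-148) = (128 + 2*100*(1/98))*(-148) = (128 + 100/49)*(-148) = (6372/49)*(-148) = -943056/49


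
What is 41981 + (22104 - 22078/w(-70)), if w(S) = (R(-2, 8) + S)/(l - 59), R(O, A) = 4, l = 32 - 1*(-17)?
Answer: 2004415/33 ≈ 60740.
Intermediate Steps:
l = 49 (l = 32 + 17 = 49)
w(S) = -⅖ - S/10 (w(S) = (4 + S)/(49 - 59) = (4 + S)/(-10) = (4 + S)*(-⅒) = -⅖ - S/10)
41981 + (22104 - 22078/w(-70)) = 41981 + (22104 - 22078/(-⅖ - ⅒*(-70))) = 41981 + (22104 - 22078/(-⅖ + 7)) = 41981 + (22104 - 22078/33/5) = 41981 + (22104 - 22078*5/33) = 41981 + (22104 - 110390/33) = 41981 + 619042/33 = 2004415/33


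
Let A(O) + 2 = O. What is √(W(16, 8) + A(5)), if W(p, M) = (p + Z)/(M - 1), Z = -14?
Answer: √161/7 ≈ 1.8127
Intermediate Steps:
A(O) = -2 + O
W(p, M) = (-14 + p)/(-1 + M) (W(p, M) = (p - 14)/(M - 1) = (-14 + p)/(-1 + M))
√(W(16, 8) + A(5)) = √((-14 + 16)/(-1 + 8) + (-2 + 5)) = √(2/7 + 3) = √(23/7) = √161/7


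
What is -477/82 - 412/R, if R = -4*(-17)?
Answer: -16555/1394 ≈ -11.876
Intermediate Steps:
R = 68
-477/82 - 412/R = -477/82 - 412/68 = -477*1/82 - 412*1/68 = -477/82 - 103/17 = -16555/1394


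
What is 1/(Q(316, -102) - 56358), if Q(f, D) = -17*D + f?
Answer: -1/54308 ≈ -1.8413e-5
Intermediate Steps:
Q(f, D) = f - 17*D
1/(Q(316, -102) - 56358) = 1/((316 - 17*(-102)) - 56358) = 1/((316 + 1734) - 56358) = 1/(2050 - 56358) = 1/(-54308) = -1/54308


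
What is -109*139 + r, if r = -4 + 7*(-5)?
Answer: -15190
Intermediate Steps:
r = -39 (r = -4 - 35 = -39)
-109*139 + r = -109*139 - 39 = -15151 - 39 = -15190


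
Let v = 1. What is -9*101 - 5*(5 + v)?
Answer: -939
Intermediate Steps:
-9*101 - 5*(5 + v) = -9*101 - 5*(5 + 1) = -909 - 5*6 = -909 - 30 = -939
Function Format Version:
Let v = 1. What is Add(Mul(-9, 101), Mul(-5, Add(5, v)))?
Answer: -939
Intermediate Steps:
Add(Mul(-9, 101), Mul(-5, Add(5, v))) = Add(Mul(-9, 101), Mul(-5, Add(5, 1))) = Add(-909, Mul(-5, 6)) = Add(-909, -30) = -939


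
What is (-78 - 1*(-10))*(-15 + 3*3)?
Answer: 408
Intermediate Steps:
(-78 - 1*(-10))*(-15 + 3*3) = (-78 + 10)*(-15 + 9) = -68*(-6) = 408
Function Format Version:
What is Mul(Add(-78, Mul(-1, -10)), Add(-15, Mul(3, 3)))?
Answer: 408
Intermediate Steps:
Mul(Add(-78, Mul(-1, -10)), Add(-15, Mul(3, 3))) = Mul(Add(-78, 10), Add(-15, 9)) = Mul(-68, -6) = 408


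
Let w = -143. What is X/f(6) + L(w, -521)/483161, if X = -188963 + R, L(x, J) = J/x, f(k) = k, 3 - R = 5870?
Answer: -6730599418982/207276069 ≈ -32472.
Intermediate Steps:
R = -5867 (R = 3 - 1*5870 = 3 - 5870 = -5867)
X = -194830 (X = -188963 - 5867 = -194830)
X/f(6) + L(w, -521)/483161 = -194830/6 - 521/(-143)/483161 = -194830*⅙ - 521*(-1/143)*(1/483161) = -97415/3 + (521/143)*(1/483161) = -97415/3 + 521/69092023 = -6730599418982/207276069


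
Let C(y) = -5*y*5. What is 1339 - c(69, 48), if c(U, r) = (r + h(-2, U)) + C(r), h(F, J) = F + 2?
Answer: 2491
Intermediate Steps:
h(F, J) = 2 + F
C(y) = -25*y
c(U, r) = -24*r (c(U, r) = (r + (2 - 2)) - 25*r = (r + 0) - 25*r = r - 25*r = -24*r)
1339 - c(69, 48) = 1339 - (-24)*48 = 1339 - 1*(-1152) = 1339 + 1152 = 2491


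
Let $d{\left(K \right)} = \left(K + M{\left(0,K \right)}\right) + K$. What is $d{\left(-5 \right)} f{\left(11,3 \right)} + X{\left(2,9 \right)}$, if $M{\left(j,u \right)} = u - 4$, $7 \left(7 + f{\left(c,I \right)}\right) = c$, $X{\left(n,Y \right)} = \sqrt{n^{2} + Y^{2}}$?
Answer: $\frac{722}{7} + \sqrt{85} \approx 112.36$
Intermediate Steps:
$X{\left(n,Y \right)} = \sqrt{Y^{2} + n^{2}}$
$f{\left(c,I \right)} = -7 + \frac{c}{7}$
$M{\left(j,u \right)} = -4 + u$
$d{\left(K \right)} = -4 + 3 K$ ($d{\left(K \right)} = \left(K + \left(-4 + K\right)\right) + K = \left(-4 + 2 K\right) + K = -4 + 3 K$)
$d{\left(-5 \right)} f{\left(11,3 \right)} + X{\left(2,9 \right)} = \left(-4 + 3 \left(-5\right)\right) \left(-7 + \frac{1}{7} \cdot 11\right) + \sqrt{9^{2} + 2^{2}} = \left(-4 - 15\right) \left(-7 + \frac{11}{7}\right) + \sqrt{81 + 4} = \left(-19\right) \left(- \frac{38}{7}\right) + \sqrt{85} = \frac{722}{7} + \sqrt{85}$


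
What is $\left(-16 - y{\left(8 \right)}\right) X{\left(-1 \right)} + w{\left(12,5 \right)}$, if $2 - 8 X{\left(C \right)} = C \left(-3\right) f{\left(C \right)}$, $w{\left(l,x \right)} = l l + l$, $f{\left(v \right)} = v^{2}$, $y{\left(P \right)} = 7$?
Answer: $\frac{1271}{8} \approx 158.88$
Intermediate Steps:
$w{\left(l,x \right)} = l + l^{2}$ ($w{\left(l,x \right)} = l^{2} + l = l + l^{2}$)
$X{\left(C \right)} = \frac{1}{4} + \frac{3 C^{3}}{8}$ ($X{\left(C \right)} = \frac{1}{4} - \frac{C \left(-3\right) C^{2}}{8} = \frac{1}{4} - \frac{- 3 C C^{2}}{8} = \frac{1}{4} - \frac{\left(-3\right) C^{3}}{8} = \frac{1}{4} + \frac{3 C^{3}}{8}$)
$\left(-16 - y{\left(8 \right)}\right) X{\left(-1 \right)} + w{\left(12,5 \right)} = \left(-16 - 7\right) \left(\frac{1}{4} + \frac{3 \left(-1\right)^{3}}{8}\right) + 12 \left(1 + 12\right) = \left(-16 - 7\right) \left(\frac{1}{4} + \frac{3}{8} \left(-1\right)\right) + 12 \cdot 13 = - 23 \left(\frac{1}{4} - \frac{3}{8}\right) + 156 = \left(-23\right) \left(- \frac{1}{8}\right) + 156 = \frac{23}{8} + 156 = \frac{1271}{8}$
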